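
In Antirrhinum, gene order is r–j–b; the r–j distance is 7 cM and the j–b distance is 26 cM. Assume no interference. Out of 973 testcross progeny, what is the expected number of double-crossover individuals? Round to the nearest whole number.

Map distances give recombination frequencies of 0.070 and 0.260 for the two intervals.
With no interference, expected double-crossover frequency = 0.070 × 0.260 = 0.01820.
Expected number = 0.01820 × 973 = 17.71 ≈ 18.

18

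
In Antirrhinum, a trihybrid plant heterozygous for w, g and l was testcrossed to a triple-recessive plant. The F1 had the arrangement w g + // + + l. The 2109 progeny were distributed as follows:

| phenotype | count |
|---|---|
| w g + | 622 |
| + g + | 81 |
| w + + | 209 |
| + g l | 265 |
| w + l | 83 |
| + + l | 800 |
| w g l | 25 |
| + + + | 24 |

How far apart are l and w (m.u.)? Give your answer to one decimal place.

The two rarest classes, w g l and + + +, are the double crossovers. Comparing them with the parentals, only the l allele has switched, so l is the middle locus and the order is w – l – g.
Crossovers in the w–l interval produce the single-crossover classes + g + and w + l (81 + 83 = 164) plus the double crossovers (49).
RF(w–l) = (164 + 49) / 2109 = 213/2109 = 0.1010 → 10.1 m.u.

10.1 m.u.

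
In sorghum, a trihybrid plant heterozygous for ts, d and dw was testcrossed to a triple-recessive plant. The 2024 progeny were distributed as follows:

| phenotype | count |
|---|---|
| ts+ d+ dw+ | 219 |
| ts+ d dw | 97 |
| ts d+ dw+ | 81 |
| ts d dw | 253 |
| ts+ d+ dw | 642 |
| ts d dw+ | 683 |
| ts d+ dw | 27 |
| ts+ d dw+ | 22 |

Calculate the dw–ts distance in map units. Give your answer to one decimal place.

25.7 map units

The two most frequent reciprocal classes, ts+ d+ dw and ts d dw+, are the parental types, so the F1 was ts+ d+ dw / ts d dw+.
The two rarest classes, ts d+ dw and ts+ d dw+, are the double crossovers. Comparing them with the parentals, only the ts allele has switched, so ts is the middle locus and the order is dw – ts – d.
Crossovers in the dw–ts interval produce the single-crossover classes ts+ d+ dw+ and ts d dw (219 + 253 = 472) plus the double crossovers (49).
RF(dw–ts) = (472 + 49) / 2024 = 521/2024 = 0.2574 → 25.7 map units.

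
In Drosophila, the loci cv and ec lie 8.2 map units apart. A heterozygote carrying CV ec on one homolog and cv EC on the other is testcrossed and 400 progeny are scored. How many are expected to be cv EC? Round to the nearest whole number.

A map distance of 8.2 map units corresponds to a recombination frequency of 0.082.
The F1 is CV ec / cv EC, so cv EC is a parental gamete class with expected frequency (1 − r)/2 = 0.918/2 = 0.4590.
Expected number = 0.4590 × 400 = 183.60 ≈ 184.

184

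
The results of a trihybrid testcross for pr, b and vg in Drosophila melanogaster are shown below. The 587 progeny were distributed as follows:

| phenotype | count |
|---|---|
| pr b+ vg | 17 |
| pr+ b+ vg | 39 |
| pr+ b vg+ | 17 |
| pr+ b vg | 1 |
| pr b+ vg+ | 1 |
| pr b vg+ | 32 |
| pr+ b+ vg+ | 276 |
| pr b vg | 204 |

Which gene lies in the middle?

pr

The two most frequent reciprocal classes, pr+ b+ vg+ and pr b vg, are the parental types, so the F1 was pr+ b+ vg+ / pr b vg.
The two rarest classes, pr b+ vg+ and pr+ b vg, are the double crossovers. Comparing them with the parentals, only the pr allele has switched, so pr is the middle locus and the order is vg – pr – b.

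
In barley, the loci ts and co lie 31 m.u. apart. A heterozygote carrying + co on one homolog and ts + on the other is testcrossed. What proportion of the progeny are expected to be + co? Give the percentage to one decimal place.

A map distance of 31 m.u. corresponds to a recombination frequency of 0.310.
The F1 is + co / ts +, so + co is a parental gamete class with expected frequency (1 − r)/2 = 0.690/2 = 0.3450.
That is 0.3450 = 34.5% of the progeny.

34.5%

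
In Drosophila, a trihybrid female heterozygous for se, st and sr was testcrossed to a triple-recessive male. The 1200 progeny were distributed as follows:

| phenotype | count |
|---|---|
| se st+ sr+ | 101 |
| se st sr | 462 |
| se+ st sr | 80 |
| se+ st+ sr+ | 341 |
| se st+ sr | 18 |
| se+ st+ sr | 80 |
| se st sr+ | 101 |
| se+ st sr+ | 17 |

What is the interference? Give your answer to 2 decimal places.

0.10

The two most frequent reciprocal classes, se+ st+ sr+ and se st sr, are the parental types, so the F1 was se+ st+ sr+ / se st sr.
The two rarest classes, se+ st sr+ and se st+ sr, are the double crossovers. Comparing them with the parentals, only the st allele has switched, so st is the middle locus and the order is sr – st – se.
sr–st: (181 + 35)/1200 = 0.1800; st–se: (181 + 35)/1200 = 0.1800.
Expected DCO frequency = 0.1800 × 0.1800 ≈ 0.03240; observed = 35/1200 ≈ 0.02917.
Coefficient of coincidence = 0.02917/0.03240 ≈ 0.90; interference = 1 − 0.90 = 0.10.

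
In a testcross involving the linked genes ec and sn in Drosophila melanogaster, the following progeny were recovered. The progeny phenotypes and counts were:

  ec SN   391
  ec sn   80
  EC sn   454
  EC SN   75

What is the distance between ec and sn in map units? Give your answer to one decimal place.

The two most frequent classes, EC sn (454) and ec SN (391), are the parental types, so the F1 was EC sn / ec SN.
The recombinant classes are EC SN and ec sn: 75 + 80 = 155.
Recombination frequency = 155/1000 = 0.1550 ≈ 15.5%, i.e. 15.5 map units.

15.5 map units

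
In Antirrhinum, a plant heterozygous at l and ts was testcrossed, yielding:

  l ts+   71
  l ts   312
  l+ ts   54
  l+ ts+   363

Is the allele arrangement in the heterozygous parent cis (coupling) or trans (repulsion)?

cis

The two most frequent classes are l+ ts+ (363) and l ts (312); these are the parental (non-recombinant) types.
So the F1 carried l+ ts+ on one chromosome and l ts on the other — the recessive alleles are on the same chromosome (cis / coupling).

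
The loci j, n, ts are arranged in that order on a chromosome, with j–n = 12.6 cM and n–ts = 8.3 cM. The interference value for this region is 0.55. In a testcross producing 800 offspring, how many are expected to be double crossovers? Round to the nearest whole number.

Map distances give recombination frequencies of 0.126 and 0.083 for the two intervals.
With interference 0.55 (so coincidence = 0.45), expected double-crossover frequency = 0.126 × 0.083 × 0.45 = 0.00471.
Expected number = 0.00471 × 800 = 3.76 ≈ 4.

4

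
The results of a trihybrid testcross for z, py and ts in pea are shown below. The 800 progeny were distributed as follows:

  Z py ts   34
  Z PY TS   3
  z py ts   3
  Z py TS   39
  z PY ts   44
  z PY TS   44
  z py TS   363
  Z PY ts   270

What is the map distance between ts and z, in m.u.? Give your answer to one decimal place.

The two most frequent reciprocal classes, z py TS and Z PY ts, are the parental types, so the F1 was z py TS / Z PY ts.
The two rarest classes, z py ts and Z PY TS, are the double crossovers. Comparing them with the parentals, only the ts allele has switched, so ts is the middle locus and the order is py – ts – z.
Crossovers in the ts–z interval produce the single-crossover classes Z py TS and z PY ts (39 + 44 = 83) plus the double crossovers (6).
RF(ts–z) = (83 + 6) / 800 = 89/800 = 0.1113 → 11.1 m.u.

11.1 m.u.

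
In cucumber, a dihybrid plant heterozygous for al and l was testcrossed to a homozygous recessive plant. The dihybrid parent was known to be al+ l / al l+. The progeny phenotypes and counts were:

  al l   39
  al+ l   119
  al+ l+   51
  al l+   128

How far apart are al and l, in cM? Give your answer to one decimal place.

26.7 cM

The recombinant classes are al+ l+ and al l: 51 + 39 = 90.
Recombination frequency = 90/337 = 0.2671 ≈ 26.7%, i.e. 26.7 cM.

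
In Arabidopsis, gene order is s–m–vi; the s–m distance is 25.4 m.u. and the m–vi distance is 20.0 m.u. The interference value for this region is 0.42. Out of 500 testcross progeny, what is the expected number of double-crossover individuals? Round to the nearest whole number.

Map distances give recombination frequencies of 0.254 and 0.200 for the two intervals.
With interference 0.42 (so coincidence = 0.58), expected double-crossover frequency = 0.254 × 0.200 × 0.58 = 0.02946.
Expected number = 0.02946 × 500 = 14.73 ≈ 15.

15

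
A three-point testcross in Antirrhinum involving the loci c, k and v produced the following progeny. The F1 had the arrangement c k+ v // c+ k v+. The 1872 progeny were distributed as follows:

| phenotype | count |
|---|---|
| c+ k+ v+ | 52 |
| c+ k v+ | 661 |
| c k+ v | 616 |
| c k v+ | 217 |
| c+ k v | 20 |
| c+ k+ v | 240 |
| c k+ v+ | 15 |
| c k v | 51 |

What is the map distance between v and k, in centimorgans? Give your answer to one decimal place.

7.4 centimorgans

The two rarest classes, c k+ v+ and c+ k v, are the double crossovers. Comparing them with the parentals, only the v allele has switched, so v is the middle locus and the order is c – v – k.
Crossovers in the v–k interval produce the single-crossover classes c k v and c+ k+ v+ (51 + 52 = 103) plus the double crossovers (35).
RF(v–k) = (103 + 35) / 1872 = 138/1872 = 0.0737 → 7.4 centimorgans.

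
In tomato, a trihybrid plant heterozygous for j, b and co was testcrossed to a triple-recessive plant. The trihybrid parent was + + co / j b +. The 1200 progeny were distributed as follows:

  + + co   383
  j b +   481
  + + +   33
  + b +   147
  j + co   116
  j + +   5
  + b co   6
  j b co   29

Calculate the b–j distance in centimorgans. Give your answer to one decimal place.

22.8 centimorgans

The two rarest classes, + b co and j + +, are the double crossovers. Comparing them with the parentals, only the b allele has switched, so b is the middle locus and the order is co – b – j.
Crossovers in the b–j interval produce the single-crossover classes j + co and + b + (116 + 147 = 263) plus the double crossovers (11).
RF(b–j) = (263 + 11) / 1200 = 274/1200 = 0.2283 → 22.8 centimorgans.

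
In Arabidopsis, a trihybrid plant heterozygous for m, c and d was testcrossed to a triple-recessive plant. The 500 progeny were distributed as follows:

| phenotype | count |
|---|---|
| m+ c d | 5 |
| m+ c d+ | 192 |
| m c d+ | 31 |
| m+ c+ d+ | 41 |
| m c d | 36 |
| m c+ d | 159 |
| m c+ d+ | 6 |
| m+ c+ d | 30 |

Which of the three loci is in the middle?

d

The two most frequent reciprocal classes, m+ c d+ and m c+ d, are the parental types, so the F1 was m+ c d+ / m c+ d.
The two rarest classes, m+ c d and m c+ d+, are the double crossovers. Comparing them with the parentals, only the d allele has switched, so d is the middle locus and the order is m – d – c.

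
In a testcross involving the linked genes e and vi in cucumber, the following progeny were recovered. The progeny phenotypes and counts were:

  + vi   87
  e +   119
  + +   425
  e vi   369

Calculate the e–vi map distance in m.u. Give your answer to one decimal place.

20.6 m.u.

The two most frequent classes, + + (425) and e vi (369), are the parental types, so the F1 was + + / e vi.
The recombinant classes are + vi and e +: 87 + 119 = 206.
Recombination frequency = 206/1000 = 0.2060 ≈ 20.6%, i.e. 20.6 m.u.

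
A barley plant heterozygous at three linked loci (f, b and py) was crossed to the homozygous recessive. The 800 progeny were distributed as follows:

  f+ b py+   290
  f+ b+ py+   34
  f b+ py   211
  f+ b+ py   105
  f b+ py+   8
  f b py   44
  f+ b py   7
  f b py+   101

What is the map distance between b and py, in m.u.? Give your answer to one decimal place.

The two most frequent reciprocal classes, f+ b py+ and f b+ py, are the parental types, so the F1 was f+ b py+ / f b+ py.
The two rarest classes, f+ b py and f b+ py+, are the double crossovers. Comparing them with the parentals, only the py allele has switched, so py is the middle locus and the order is b – py – f.
Crossovers in the b–py interval produce the single-crossover classes f+ b+ py+ and f b py (34 + 44 = 78) plus the double crossovers (15).
RF(b–py) = (78 + 15) / 800 = 93/800 = 0.1163 → 11.6 m.u.

11.6 m.u.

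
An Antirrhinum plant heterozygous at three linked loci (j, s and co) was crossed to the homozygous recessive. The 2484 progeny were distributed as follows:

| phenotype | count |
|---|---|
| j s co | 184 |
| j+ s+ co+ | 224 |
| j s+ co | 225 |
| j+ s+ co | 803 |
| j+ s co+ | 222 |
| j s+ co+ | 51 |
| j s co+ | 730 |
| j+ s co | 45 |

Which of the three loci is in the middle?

s

The two most frequent reciprocal classes, j+ s+ co and j s co+, are the parental types, so the F1 was j+ s+ co / j s co+.
The two rarest classes, j+ s co and j s+ co+, are the double crossovers. Comparing them with the parentals, only the s allele has switched, so s is the middle locus and the order is j – s – co.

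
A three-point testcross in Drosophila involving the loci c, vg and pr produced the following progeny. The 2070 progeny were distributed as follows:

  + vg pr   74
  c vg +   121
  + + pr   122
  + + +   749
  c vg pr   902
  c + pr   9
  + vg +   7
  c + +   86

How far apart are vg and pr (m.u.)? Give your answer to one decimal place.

12.5 m.u.

The two most frequent reciprocal classes, c vg pr and + + +, are the parental types, so the F1 was c vg pr / + + +.
The two rarest classes, c + pr and + vg +, are the double crossovers. Comparing them with the parentals, only the vg allele has switched, so vg is the middle locus and the order is pr – vg – c.
Crossovers in the pr–vg interval produce the single-crossover classes c vg + and + + pr (121 + 122 = 243) plus the double crossovers (16).
RF(pr–vg) = (243 + 16) / 2070 = 259/2070 = 0.1251 → 12.5 m.u.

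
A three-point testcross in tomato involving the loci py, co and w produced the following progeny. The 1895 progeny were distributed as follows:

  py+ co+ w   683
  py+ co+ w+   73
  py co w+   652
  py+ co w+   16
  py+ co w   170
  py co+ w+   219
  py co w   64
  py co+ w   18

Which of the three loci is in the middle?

The two most frequent reciprocal classes, py co w+ and py+ co+ w, are the parental types, so the F1 was py co w+ / py+ co+ w.
The two rarest classes, py+ co w+ and py co+ w, are the double crossovers. Comparing them with the parentals, only the py allele has switched, so py is the middle locus and the order is w – py – co.

py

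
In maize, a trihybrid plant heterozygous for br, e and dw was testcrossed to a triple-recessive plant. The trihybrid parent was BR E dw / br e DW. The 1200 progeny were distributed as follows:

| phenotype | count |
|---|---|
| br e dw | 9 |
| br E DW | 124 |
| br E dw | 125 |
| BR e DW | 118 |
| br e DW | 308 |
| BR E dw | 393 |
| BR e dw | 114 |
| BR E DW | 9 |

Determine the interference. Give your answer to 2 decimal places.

0.68

The two rarest classes, BR E DW and br e dw, are the double crossovers. Comparing them with the parentals, only the dw allele has switched, so dw is the middle locus and the order is e – dw – br.
e–dw: (238 + 18)/1200 = 0.2133; dw–br: (243 + 18)/1200 = 0.2175.
Expected DCO frequency = 0.2133 × 0.2175 ≈ 0.04639; observed = 18/1200 ≈ 0.01500.
Coefficient of coincidence = 0.01500/0.04639 ≈ 0.32; interference = 1 − 0.32 = 0.68.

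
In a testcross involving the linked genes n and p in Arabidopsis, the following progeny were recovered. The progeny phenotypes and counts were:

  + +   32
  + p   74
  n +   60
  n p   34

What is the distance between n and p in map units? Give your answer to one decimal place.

The two most frequent classes, + p (74) and n + (60), are the parental types, so the F1 was + p / n +.
The recombinant classes are + + and n p: 32 + 34 = 66.
Recombination frequency = 66/200 = 0.3300 ≈ 33.0%, i.e. 33.0 map units.

33.0 map units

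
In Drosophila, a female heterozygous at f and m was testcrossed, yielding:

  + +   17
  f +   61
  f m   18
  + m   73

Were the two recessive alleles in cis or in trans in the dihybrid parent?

trans

The two most frequent classes are + m (73) and f + (61); these are the parental (non-recombinant) types.
So the F1 carried + m on one chromosome and f + on the other — the recessive alleles are on opposite chromosomes (trans / repulsion).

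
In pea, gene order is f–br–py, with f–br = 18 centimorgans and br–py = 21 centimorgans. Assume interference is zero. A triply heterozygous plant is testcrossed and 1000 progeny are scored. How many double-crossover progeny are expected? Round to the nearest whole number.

38

Map distances give recombination frequencies of 0.180 and 0.210 for the two intervals.
With no interference, expected double-crossover frequency = 0.180 × 0.210 = 0.03780.
Expected number = 0.03780 × 1000 = 37.80 ≈ 38.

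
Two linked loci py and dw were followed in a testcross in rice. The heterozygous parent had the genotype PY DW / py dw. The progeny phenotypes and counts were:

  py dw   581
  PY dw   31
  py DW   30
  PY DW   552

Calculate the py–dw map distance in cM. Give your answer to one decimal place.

5.1 cM

The recombinant classes are PY dw and py DW: 31 + 30 = 61.
Recombination frequency = 61/1194 = 0.0511 ≈ 5.1%, i.e. 5.1 cM.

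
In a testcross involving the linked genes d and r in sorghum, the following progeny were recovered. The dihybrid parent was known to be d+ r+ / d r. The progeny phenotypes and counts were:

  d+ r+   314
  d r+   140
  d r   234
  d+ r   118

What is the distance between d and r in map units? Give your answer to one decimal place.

32.0 map units

The recombinant classes are d+ r and d r+: 118 + 140 = 258.
Recombination frequency = 258/806 = 0.3201 ≈ 32.0%, i.e. 32.0 map units.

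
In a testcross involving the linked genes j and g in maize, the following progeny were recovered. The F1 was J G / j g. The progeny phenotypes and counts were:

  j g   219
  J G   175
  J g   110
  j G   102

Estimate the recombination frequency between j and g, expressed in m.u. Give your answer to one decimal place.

35.0 m.u.

The recombinant classes are J g and j G: 110 + 102 = 212.
Recombination frequency = 212/606 = 0.3498 ≈ 35.0%, i.e. 35.0 m.u.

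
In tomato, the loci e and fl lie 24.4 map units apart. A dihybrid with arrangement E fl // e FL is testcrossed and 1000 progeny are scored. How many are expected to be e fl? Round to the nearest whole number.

122

A map distance of 24.4 map units corresponds to a recombination frequency of 0.244.
The F1 is E fl / e FL, so e fl is a recombinant gamete class with expected frequency r/2 = 0.244/2 = 0.1220.
Expected number = 0.1220 × 1000 = 122.00 ≈ 122.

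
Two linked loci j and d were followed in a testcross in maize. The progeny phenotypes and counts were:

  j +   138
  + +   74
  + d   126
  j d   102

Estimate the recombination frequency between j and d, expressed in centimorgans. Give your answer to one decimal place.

The two most frequent classes, + d (126) and j + (138), are the parental types, so the F1 was + d / j +.
The recombinant classes are + + and j d: 74 + 102 = 176.
Recombination frequency = 176/440 = 0.4000 ≈ 40.0%, i.e. 40.0 centimorgans.

40.0 centimorgans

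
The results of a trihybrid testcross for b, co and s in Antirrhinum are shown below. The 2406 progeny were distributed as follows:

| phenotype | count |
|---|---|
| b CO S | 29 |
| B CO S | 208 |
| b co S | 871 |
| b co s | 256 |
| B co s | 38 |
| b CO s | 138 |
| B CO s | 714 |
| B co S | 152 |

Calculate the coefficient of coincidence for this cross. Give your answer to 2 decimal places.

The two most frequent reciprocal classes, B CO s and b co S, are the parental types, so the F1 was B CO s / b co S.
The two rarest classes, B co s and b CO S, are the double crossovers. Comparing them with the parentals, only the co allele has switched, so co is the middle locus and the order is s – co – b.
s–co: (464 + 67)/2406 = 0.2207; co–b: (290 + 67)/2406 = 0.1484.
Expected DCO frequency = 0.2207 × 0.1484 ≈ 0.03275; observed = 67/2406 ≈ 0.02785.
Coefficient of coincidence = 0.02785/0.03275 ≈ 0.85.

0.85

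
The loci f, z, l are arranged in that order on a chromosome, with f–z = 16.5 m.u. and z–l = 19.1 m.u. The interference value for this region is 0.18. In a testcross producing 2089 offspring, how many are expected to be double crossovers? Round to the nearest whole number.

Map distances give recombination frequencies of 0.165 and 0.191 for the two intervals.
With interference 0.18 (so coincidence = 0.82), expected double-crossover frequency = 0.165 × 0.191 × 0.82 = 0.02584.
Expected number = 0.02584 × 2089 = 53.98 ≈ 54.

54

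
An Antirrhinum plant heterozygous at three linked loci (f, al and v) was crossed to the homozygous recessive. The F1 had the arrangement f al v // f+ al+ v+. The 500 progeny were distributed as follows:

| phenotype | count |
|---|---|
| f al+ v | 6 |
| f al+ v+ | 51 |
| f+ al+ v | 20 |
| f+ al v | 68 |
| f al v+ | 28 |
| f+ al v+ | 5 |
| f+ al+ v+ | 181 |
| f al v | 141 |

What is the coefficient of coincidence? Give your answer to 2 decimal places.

The two rarest classes, f al+ v and f+ al v+, are the double crossovers. Comparing them with the parentals, only the al allele has switched, so al is the middle locus and the order is v – al – f.
v–al: (48 + 11)/500 = 0.1180; al–f: (119 + 11)/500 = 0.2600.
Expected DCO frequency = 0.1180 × 0.2600 ≈ 0.03068; observed = 11/500 ≈ 0.02200.
Coefficient of coincidence = 0.02200/0.03068 ≈ 0.72.

0.72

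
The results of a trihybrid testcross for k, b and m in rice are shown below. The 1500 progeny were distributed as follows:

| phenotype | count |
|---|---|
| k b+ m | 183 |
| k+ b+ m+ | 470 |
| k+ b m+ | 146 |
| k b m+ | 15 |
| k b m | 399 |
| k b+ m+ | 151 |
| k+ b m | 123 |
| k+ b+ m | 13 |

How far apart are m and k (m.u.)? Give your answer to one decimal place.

The two most frequent reciprocal classes, k+ b+ m+ and k b m, are the parental types, so the F1 was k+ b+ m+ / k b m.
The two rarest classes, k+ b+ m and k b m+, are the double crossovers. Comparing them with the parentals, only the m allele has switched, so m is the middle locus and the order is b – m – k.
Crossovers in the m–k interval produce the single-crossover classes k b+ m+ and k+ b m (151 + 123 = 274) plus the double crossovers (28).
RF(m–k) = (274 + 28) / 1500 = 302/1500 = 0.2013 → 20.1 m.u.

20.1 m.u.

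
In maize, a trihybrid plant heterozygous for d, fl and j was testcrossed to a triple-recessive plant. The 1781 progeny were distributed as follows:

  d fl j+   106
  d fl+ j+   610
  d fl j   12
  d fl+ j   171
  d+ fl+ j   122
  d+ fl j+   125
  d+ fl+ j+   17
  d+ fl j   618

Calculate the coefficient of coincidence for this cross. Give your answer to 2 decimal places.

The two most frequent reciprocal classes, d+ fl j and d fl+ j+, are the parental types, so the F1 was d+ fl j / d fl+ j+.
The two rarest classes, d fl j and d+ fl+ j+, are the double crossovers. Comparing them with the parentals, only the d allele has switched, so d is the middle locus and the order is j – d – fl.
j–d: (296 + 29)/1781 = 0.1825; d–fl: (228 + 29)/1781 = 0.1443.
Expected DCO frequency = 0.1825 × 0.1443 ≈ 0.02633; observed = 29/1781 ≈ 0.01628.
Coefficient of coincidence = 0.01628/0.02633 ≈ 0.62.

0.62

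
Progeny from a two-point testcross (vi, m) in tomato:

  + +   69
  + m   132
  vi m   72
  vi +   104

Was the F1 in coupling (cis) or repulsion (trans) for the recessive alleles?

The two most frequent classes are + m (132) and vi + (104); these are the parental (non-recombinant) types.
So the F1 carried + m on one chromosome and vi + on the other — the recessive alleles are on opposite chromosomes (trans / repulsion).

trans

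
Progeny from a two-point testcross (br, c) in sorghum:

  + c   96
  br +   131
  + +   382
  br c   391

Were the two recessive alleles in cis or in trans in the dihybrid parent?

cis

The two most frequent classes are + + (382) and br c (391); these are the parental (non-recombinant) types.
So the F1 carried + + on one chromosome and br c on the other — the recessive alleles are on the same chromosome (cis / coupling).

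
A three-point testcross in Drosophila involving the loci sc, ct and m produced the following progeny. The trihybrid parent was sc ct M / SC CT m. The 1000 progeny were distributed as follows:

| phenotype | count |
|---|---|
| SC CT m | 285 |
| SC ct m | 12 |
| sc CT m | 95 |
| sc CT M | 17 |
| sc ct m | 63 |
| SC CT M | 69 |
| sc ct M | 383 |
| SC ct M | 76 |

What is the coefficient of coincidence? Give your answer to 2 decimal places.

0.90

The two rarest classes, sc CT M and SC ct m, are the double crossovers. Comparing them with the parentals, only the ct allele has switched, so ct is the middle locus and the order is sc – ct – m.
sc–ct: (171 + 29)/1000 = 0.2000; ct–m: (132 + 29)/1000 = 0.1610.
Expected DCO frequency = 0.2000 × 0.1610 ≈ 0.03220; observed = 29/1000 ≈ 0.02900.
Coefficient of coincidence = 0.02900/0.03220 ≈ 0.90.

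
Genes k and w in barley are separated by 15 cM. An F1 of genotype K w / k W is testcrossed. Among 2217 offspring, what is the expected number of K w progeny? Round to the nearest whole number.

A map distance of 15 cM corresponds to a recombination frequency of 0.150.
The F1 is K w / k W, so K w is a parental gamete class with expected frequency (1 − r)/2 = 0.850/2 = 0.4250.
Expected number = 0.4250 × 2217 = 942.23 ≈ 942.

942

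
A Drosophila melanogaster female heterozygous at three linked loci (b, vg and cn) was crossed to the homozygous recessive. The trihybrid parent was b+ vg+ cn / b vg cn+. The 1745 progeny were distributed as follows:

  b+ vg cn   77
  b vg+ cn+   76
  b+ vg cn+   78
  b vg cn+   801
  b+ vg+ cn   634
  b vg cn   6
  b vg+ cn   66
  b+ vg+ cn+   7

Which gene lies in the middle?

cn

The two rarest classes, b+ vg+ cn+ and b vg cn, are the double crossovers. Comparing them with the parentals, only the cn allele has switched, so cn is the middle locus and the order is vg – cn – b.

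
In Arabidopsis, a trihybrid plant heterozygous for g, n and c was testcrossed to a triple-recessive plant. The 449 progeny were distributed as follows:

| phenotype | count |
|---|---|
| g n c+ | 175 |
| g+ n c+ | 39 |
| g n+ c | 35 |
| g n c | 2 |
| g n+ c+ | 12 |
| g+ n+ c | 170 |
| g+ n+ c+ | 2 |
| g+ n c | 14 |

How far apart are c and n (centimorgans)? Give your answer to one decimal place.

The two most frequent reciprocal classes, g n c+ and g+ n+ c, are the parental types, so the F1 was g n c+ / g+ n+ c.
The two rarest classes, g n c and g+ n+ c+, are the double crossovers. Comparing them with the parentals, only the c allele has switched, so c is the middle locus and the order is g – c – n.
Crossovers in the c–n interval produce the single-crossover classes g n+ c+ and g+ n c (12 + 14 = 26) plus the double crossovers (4).
RF(c–n) = (26 + 4) / 449 = 30/449 = 0.0668 → 6.7 centimorgans.

6.7 centimorgans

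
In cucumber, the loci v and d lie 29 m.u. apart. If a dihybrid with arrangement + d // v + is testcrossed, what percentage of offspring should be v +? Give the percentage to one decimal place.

35.5%

A map distance of 29 m.u. corresponds to a recombination frequency of 0.290.
The F1 is + d / v +, so v + is a parental gamete class with expected frequency (1 − r)/2 = 0.710/2 = 0.3550.
That is 0.3550 = 35.5% of the progeny.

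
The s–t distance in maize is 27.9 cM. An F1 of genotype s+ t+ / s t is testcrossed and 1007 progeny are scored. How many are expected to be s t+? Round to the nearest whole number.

A map distance of 27.9 cM corresponds to a recombination frequency of 0.279.
The F1 is s+ t+ / s t, so s t+ is a recombinant gamete class with expected frequency r/2 = 0.279/2 = 0.1395.
Expected number = 0.1395 × 1007 = 140.48 ≈ 140.

140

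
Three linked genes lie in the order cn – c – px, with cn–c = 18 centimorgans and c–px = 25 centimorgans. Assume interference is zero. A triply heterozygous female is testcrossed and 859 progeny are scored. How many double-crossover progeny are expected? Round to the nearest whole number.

Map distances give recombination frequencies of 0.180 and 0.250 for the two intervals.
With no interference, expected double-crossover frequency = 0.180 × 0.250 = 0.04500.
Expected number = 0.04500 × 859 = 38.66 ≈ 39.

39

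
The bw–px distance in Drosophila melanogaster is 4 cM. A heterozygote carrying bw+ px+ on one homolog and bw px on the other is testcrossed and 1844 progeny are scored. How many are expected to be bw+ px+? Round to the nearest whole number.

885

A map distance of 4 cM corresponds to a recombination frequency of 0.040.
The F1 is bw+ px+ / bw px, so bw+ px+ is a parental gamete class with expected frequency (1 − r)/2 = 0.960/2 = 0.4800.
Expected number = 0.4800 × 1844 = 885.12 ≈ 885.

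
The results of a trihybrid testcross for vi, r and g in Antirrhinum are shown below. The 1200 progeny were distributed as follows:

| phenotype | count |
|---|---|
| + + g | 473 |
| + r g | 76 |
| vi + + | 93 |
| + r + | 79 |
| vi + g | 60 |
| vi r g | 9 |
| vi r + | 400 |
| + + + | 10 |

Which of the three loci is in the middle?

g

The two most frequent reciprocal classes, vi r + and + + g, are the parental types, so the F1 was vi r + / + + g.
The two rarest classes, vi r g and + + +, are the double crossovers. Comparing them with the parentals, only the g allele has switched, so g is the middle locus and the order is vi – g – r.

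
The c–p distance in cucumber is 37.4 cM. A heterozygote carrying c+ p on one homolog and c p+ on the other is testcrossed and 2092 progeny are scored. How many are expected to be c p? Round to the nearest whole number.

A map distance of 37.4 cM corresponds to a recombination frequency of 0.374.
The F1 is c+ p / c p+, so c p is a recombinant gamete class with expected frequency r/2 = 0.374/2 = 0.1870.
Expected number = 0.1870 × 2092 = 391.20 ≈ 391.

391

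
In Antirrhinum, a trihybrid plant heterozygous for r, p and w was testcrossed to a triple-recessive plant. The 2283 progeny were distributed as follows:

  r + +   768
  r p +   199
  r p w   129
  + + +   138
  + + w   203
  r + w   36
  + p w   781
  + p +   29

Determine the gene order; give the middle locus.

The two most frequent reciprocal classes, + p w and r + +, are the parental types, so the F1 was + p w / r + +.
The two rarest classes, + p + and r + w, are the double crossovers. Comparing them with the parentals, only the w allele has switched, so w is the middle locus and the order is r – w – p.

w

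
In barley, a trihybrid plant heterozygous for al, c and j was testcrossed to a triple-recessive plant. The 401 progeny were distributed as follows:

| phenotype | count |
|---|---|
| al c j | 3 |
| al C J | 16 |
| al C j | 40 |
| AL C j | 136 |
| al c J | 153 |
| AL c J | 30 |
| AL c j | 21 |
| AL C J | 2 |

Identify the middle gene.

The two most frequent reciprocal classes, al c J and AL C j, are the parental types, so the F1 was al c J / AL C j.
The two rarest classes, al c j and AL C J, are the double crossovers. Comparing them with the parentals, only the j allele has switched, so j is the middle locus and the order is c – j – al.

j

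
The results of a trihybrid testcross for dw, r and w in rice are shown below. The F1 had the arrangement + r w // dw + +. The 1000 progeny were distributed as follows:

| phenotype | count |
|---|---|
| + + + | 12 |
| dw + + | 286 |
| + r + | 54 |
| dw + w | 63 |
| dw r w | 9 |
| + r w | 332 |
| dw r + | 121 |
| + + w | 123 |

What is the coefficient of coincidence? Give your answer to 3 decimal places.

0.574

The two rarest classes, dw r w and + + +, are the double crossovers. Comparing them with the parentals, only the dw allele has switched, so dw is the middle locus and the order is r – dw – w.
r–dw: (244 + 21)/1000 = 0.2650; dw–w: (117 + 21)/1000 = 0.1380.
Expected DCO frequency = 0.2650 × 0.1380 ≈ 0.03657; observed = 21/1000 ≈ 0.02100.
Coefficient of coincidence = 0.02100/0.03657 ≈ 0.574.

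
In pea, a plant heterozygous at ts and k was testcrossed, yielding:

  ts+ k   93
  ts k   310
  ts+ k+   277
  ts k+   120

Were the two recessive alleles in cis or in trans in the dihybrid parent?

cis

The two most frequent classes are ts+ k+ (277) and ts k (310); these are the parental (non-recombinant) types.
So the F1 carried ts+ k+ on one chromosome and ts k on the other — the recessive alleles are on the same chromosome (cis / coupling).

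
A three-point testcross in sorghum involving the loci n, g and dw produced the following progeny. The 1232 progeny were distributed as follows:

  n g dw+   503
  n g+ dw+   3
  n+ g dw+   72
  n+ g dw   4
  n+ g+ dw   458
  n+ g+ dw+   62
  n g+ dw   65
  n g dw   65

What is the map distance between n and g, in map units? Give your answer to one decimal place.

11.7 map units

The two most frequent reciprocal classes, n g dw+ and n+ g+ dw, are the parental types, so the F1 was n g dw+ / n+ g+ dw.
The two rarest classes, n g+ dw+ and n+ g dw, are the double crossovers. Comparing them with the parentals, only the g allele has switched, so g is the middle locus and the order is dw – g – n.
Crossovers in the g–n interval produce the single-crossover classes n+ g dw+ and n g+ dw (72 + 65 = 137) plus the double crossovers (7).
RF(g–n) = (137 + 7) / 1232 = 144/1232 = 0.1169 → 11.7 map units.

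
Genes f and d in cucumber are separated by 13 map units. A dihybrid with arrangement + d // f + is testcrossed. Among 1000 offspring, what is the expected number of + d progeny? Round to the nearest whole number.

A map distance of 13 map units corresponds to a recombination frequency of 0.130.
The F1 is + d / f +, so + d is a parental gamete class with expected frequency (1 − r)/2 = 0.870/2 = 0.4350.
Expected number = 0.4350 × 1000 = 435.00 ≈ 435.

435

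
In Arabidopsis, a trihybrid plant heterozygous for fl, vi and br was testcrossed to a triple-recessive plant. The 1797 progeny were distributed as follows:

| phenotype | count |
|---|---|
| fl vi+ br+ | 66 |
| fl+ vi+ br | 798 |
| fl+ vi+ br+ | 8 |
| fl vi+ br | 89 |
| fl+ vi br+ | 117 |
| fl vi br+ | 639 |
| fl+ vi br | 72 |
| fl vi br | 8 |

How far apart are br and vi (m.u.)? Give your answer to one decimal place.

8.6 m.u.

The two most frequent reciprocal classes, fl vi br+ and fl+ vi+ br, are the parental types, so the F1 was fl vi br+ / fl+ vi+ br.
The two rarest classes, fl vi br and fl+ vi+ br+, are the double crossovers. Comparing them with the parentals, only the br allele has switched, so br is the middle locus and the order is vi – br – fl.
Crossovers in the vi–br interval produce the single-crossover classes fl vi+ br+ and fl+ vi br (66 + 72 = 138) plus the double crossovers (16).
RF(vi–br) = (138 + 16) / 1797 = 154/1797 = 0.0857 → 8.6 m.u.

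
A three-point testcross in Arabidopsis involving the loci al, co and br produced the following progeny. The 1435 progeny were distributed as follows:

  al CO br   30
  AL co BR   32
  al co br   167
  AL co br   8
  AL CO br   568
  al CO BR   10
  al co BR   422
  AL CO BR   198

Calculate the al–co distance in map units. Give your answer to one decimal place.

5.6 map units

The two most frequent reciprocal classes, AL CO br and al co BR, are the parental types, so the F1 was AL CO br / al co BR.
The two rarest classes, AL co br and al CO BR, are the double crossovers. Comparing them with the parentals, only the co allele has switched, so co is the middle locus and the order is br – co – al.
Crossovers in the co–al interval produce the single-crossover classes al CO br and AL co BR (30 + 32 = 62) plus the double crossovers (18).
RF(co–al) = (62 + 18) / 1435 = 80/1435 = 0.0557 → 5.6 map units.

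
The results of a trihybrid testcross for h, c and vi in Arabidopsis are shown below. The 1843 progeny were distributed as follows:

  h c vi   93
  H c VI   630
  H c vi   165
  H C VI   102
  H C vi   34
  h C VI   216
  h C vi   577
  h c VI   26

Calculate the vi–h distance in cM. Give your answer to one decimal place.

23.9 cM

The two most frequent reciprocal classes, h C vi and H c VI, are the parental types, so the F1 was h C vi / H c VI.
The two rarest classes, H C vi and h c VI, are the double crossovers. Comparing them with the parentals, only the h allele has switched, so h is the middle locus and the order is c – h – vi.
Crossovers in the h–vi interval produce the single-crossover classes h C VI and H c vi (216 + 165 = 381) plus the double crossovers (60).
RF(h–vi) = (381 + 60) / 1843 = 441/1843 = 0.2393 → 23.9 cM.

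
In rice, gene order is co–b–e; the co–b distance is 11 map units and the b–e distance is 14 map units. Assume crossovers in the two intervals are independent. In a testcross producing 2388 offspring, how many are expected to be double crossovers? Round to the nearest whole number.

Map distances give recombination frequencies of 0.110 and 0.140 for the two intervals.
With no interference, expected double-crossover frequency = 0.110 × 0.140 = 0.01540.
Expected number = 0.01540 × 2388 = 36.78 ≈ 37.

37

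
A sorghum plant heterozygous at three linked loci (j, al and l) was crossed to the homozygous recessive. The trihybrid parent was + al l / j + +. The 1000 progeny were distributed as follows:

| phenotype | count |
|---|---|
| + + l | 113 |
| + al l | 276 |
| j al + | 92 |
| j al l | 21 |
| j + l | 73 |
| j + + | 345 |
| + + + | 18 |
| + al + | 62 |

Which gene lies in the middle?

j

The two rarest classes, j al l and + + +, are the double crossovers. Comparing them with the parentals, only the j allele has switched, so j is the middle locus and the order is al – j – l.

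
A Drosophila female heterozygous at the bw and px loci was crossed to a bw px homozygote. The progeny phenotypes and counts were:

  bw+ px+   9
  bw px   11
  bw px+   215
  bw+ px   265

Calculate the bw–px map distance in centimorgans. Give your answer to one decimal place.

4.0 centimorgans

The two most frequent classes, bw+ px (265) and bw px+ (215), are the parental types, so the F1 was bw+ px / bw px+.
The recombinant classes are bw+ px+ and bw px: 9 + 11 = 20.
Recombination frequency = 20/500 = 0.0400 ≈ 4.0%, i.e. 4.0 centimorgans.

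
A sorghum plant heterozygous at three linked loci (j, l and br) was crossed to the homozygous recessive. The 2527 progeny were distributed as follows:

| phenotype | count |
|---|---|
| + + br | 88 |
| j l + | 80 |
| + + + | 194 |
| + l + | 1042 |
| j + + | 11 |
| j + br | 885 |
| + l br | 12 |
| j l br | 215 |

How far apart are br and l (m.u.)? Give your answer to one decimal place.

17.1 m.u.

The two most frequent reciprocal classes, j + br and + l +, are the parental types, so the F1 was j + br / + l +.
The two rarest classes, j + + and + l br, are the double crossovers. Comparing them with the parentals, only the br allele has switched, so br is the middle locus and the order is l – br – j.
Crossovers in the l–br interval produce the single-crossover classes j l br and + + + (215 + 194 = 409) plus the double crossovers (23).
RF(l–br) = (409 + 23) / 2527 = 432/2527 = 0.1710 → 17.1 m.u.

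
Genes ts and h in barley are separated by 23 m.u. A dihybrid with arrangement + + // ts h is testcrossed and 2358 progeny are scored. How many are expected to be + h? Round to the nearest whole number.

A map distance of 23 m.u. corresponds to a recombination frequency of 0.230.
The F1 is + + / ts h, so + h is a recombinant gamete class with expected frequency r/2 = 0.230/2 = 0.1150.
Expected number = 0.1150 × 2358 = 271.17 ≈ 271.

271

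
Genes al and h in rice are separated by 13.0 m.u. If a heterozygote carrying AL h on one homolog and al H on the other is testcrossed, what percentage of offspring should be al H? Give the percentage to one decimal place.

A map distance of 13.0 m.u. corresponds to a recombination frequency of 0.130.
The F1 is AL h / al H, so al H is a parental gamete class with expected frequency (1 − r)/2 = 0.870/2 = 0.4350.
That is 0.4350 = 43.5% of the progeny.

43.5%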